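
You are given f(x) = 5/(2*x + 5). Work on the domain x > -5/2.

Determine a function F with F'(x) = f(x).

Check any antiderivative F(x) by computing F'(x) and comparing it with f(x).
Check: d/dx[5*log(2*x + 5)/2] = 5/(2*x + 5) = f(x).

An antiderivative is F(x) = 5*log(2*x + 5)/2.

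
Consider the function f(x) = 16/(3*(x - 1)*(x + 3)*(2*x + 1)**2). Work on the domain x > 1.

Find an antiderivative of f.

An antiderivative is F(x) = (200*x*log(x - 1) - 128*x*log(x + 1/2) - 72*x*log(x + 3) + 100*log(x - 1) - 64*log(x + 1/2) - 36*log(x + 3) + 480)/(1350*x + 675).

The denominator factors as 3*(x - 1)*(x + 3)*(2*x + 1)**2; partial fractions split f into directly integrable pieces: -128/(675*(2*x + 1)) - 64/(45*(2*x + 1)**2) - 4/(75*(x + 3)) + 4/(27*(x - 1)).
Check: d/dx[(200*x*log(x - 1) - 128*x*log(x + 1/2) - 72*x*log(x + 3) + 100*log(x - 1) - 64*log(x + 1/2) - 36*log(x + 3) + 480)/(1350*x + 675)] = 16/(12*x**4 + 36*x**3 - 9*x**2 - 30*x - 9), which equals f(x).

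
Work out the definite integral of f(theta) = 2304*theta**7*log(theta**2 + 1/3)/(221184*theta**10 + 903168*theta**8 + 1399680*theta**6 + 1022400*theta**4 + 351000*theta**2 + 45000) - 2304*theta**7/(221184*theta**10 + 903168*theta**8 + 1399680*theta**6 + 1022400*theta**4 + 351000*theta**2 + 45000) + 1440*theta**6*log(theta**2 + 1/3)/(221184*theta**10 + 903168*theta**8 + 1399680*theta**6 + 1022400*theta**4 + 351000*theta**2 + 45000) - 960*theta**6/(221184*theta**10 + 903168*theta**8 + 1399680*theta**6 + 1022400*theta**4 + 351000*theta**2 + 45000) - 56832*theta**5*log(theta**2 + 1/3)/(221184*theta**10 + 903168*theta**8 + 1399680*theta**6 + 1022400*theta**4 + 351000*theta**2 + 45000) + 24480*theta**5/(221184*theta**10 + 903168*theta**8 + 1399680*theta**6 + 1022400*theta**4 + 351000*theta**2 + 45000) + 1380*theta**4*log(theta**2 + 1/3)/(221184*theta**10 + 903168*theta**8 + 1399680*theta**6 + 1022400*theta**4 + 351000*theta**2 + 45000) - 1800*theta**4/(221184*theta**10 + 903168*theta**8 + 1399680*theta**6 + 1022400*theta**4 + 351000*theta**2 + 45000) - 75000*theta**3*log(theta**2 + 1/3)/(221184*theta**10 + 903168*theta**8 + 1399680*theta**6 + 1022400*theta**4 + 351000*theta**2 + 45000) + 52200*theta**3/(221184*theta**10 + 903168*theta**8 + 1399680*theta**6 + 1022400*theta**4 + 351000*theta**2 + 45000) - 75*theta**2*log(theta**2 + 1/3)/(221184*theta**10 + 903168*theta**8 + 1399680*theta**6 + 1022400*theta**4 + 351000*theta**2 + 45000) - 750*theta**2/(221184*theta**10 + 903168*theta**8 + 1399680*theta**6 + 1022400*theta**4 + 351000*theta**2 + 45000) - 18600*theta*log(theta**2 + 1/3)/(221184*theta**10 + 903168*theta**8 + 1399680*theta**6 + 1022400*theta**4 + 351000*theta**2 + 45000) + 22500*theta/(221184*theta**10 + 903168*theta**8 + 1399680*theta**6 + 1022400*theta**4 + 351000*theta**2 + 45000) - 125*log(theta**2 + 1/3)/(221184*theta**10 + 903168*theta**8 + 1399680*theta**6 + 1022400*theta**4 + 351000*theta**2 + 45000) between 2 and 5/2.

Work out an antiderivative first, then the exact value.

Antiderivative: F(theta) = -(5/3 - theta/2)*(-theta/3 - 5/4)*log(theta**2 + 1/3)/(2*(4*theta**2 + 5/2)*(4*theta**2 + 5)); value = -23*log(13/3)/13986 + 5*log(79/12)/9504

Integrate term by term and add the pieces.
F(theta) = -(5/3 - theta/2)*(-theta/3 - 5/4)*log(theta**2 + 1/3)/(2*(4*theta**2 + 5/2)*(4*theta**2 + 5)) is an antiderivative of f.
Check: d/dtheta[-(5/3 - theta/2)*(-theta/3 - 5/4)*log(theta**2 + 1/3)/(2*(4*theta**2 + 5/2)*(4*theta**2 + 5))] = (2304*theta**7*log(theta**2 + 1/3) - 2304*theta**7 + 1440*theta**6*log(theta**2 + 1/3) - 960*theta**6 - 56832*theta**5*log(theta**2 + 1/3) + 24480*theta**5 + 1380*theta**4*log(theta**2 + 1/3) - 1800*theta**4 - 75000*theta**3*log(theta**2 + 1/3) + 52200*theta**3 - 75*theta**2*log(theta**2 + 1/3) - 750*theta**2 - 18600*theta*log(theta**2 + 1/3) + 22500*theta - 125*log(theta**2 + 1/3))/(221184*theta**10 + 903168*theta**8 + 1399680*theta**6 + 1022400*theta**4 + 351000*theta**2 + 45000), which equals f(theta).
F(5/2) = 5*log(79/12)/9504; F(2) = 23*log(13/3)/13986.
Integral = F(5/2) - F(2) = -23*log(13/3)/13986 + 5*log(79/12)/9504.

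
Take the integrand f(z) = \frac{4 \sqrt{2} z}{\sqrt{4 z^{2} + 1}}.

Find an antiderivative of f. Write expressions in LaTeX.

The substitution u = 2 z^{2} + \frac{1}{2} works: f is exactly (dF/du)*(du/dz) for that inner function.
Check: d/dz[2 \sqrt{2 z^{2} + \frac{1}{2}}] = \frac{4 \sqrt{2} z}{\sqrt{4 z^{2} + 1}} = f(z).

An antiderivative is F(z) = 2 \sqrt{2 z^{2} + \frac{1}{2}}.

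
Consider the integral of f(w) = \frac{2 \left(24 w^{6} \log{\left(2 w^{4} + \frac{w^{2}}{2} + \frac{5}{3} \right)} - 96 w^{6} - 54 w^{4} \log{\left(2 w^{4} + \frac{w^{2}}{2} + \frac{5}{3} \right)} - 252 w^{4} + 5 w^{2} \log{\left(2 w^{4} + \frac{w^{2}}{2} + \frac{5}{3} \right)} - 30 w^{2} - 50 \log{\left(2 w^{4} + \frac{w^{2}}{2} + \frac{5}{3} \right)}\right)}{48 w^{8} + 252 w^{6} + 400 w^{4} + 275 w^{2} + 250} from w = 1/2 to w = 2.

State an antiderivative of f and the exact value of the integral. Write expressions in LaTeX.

An antiderivative F(w) passes only if d/dw[F] lands on f(w) exactly.
F(w) = - \frac{w \log{\left(2 w^{4} + \frac{w^{2}}{2} + \frac{5}{3} \right)}}{w^{2} + \frac{5}{2}} is an antiderivative of f.
Check: d/dw[- \frac{w \log{\left(2 w^{4} + \frac{w^{2}}{2} + \frac{5}{3} \right)}}{w^{2} + \frac{5}{2}}] = \frac{48 w^{6} \log{\left(2 w^{4} + \frac{w^{2}}{2} + \frac{5}{3} \right)} - 192 w^{6} - 108 w^{4} \log{\left(2 w^{4} + \frac{w^{2}}{2} + \frac{5}{3} \right)} - 504 w^{4} + 10 w^{2} \log{\left(2 w^{4} + \frac{w^{2}}{2} + \frac{5}{3} \right)} - 60 w^{2} - 100 \log{\left(2 w^{4} + \frac{w^{2}}{2} + \frac{5}{3} \right)}}{48 w^{8} + 252 w^{6} + 400 w^{4} + 275 w^{2} + 250}, which equals f(w).
F(2) = - \frac{4 \log{\left(\frac{107}{3} \right)}}{13}; F(1/2) = - \frac{2 \log{\left(\frac{23}{12} \right)}}{11}.
Integral = F(2) - F(1/2) = - \frac{4 \log{\left(\frac{107}{3} \right)}}{13} + \frac{2 \log{\left(\frac{23}{12} \right)}}{11}.

Antiderivative: F(w) = - \frac{w \log{\left(2 w^{4} + \frac{w^{2}}{2} + \frac{5}{3} \right)}}{w^{2} + \frac{5}{2}}; value = - \frac{4 \log{\left(\frac{107}{3} \right)}}{13} + \frac{2 \log{\left(\frac{23}{12} \right)}}{11}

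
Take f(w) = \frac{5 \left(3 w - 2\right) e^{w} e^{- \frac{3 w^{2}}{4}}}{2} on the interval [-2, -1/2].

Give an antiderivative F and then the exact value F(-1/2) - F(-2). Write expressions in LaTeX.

f matches the chain-rule pattern g'(h)*h' with inner function h(w) = - \frac{3 w^{2}}{4} + w; substituting u = h(w) collapses the integral.
F(w) = - 5 e^{w} e^{- \frac{3 w^{2}}{4}} is an antiderivative of f.
Check: d/dw[- 5 e^{w} e^{- \frac{3 w^{2}}{4}}] = \frac{\left(15 w e^{w} - 10 e^{w}\right) e^{- \frac{3 w^{2}}{4}}}{2}, which equals f(w).
F(-1/2) = - \frac{5}{e^{\frac{11}{16}}}; F(-2) = - \frac{5}{e^{5}}.
Integral = F(-1/2) - F(-2) = - \frac{5}{e^{\frac{11}{16}}} + \frac{5}{e^{5}}.

Antiderivative: F(w) = - 5 e^{w} e^{- \frac{3 w^{2}}{4}}; value = - \frac{5}{e^{\frac{11}{16}}} + \frac{5}{e^{5}}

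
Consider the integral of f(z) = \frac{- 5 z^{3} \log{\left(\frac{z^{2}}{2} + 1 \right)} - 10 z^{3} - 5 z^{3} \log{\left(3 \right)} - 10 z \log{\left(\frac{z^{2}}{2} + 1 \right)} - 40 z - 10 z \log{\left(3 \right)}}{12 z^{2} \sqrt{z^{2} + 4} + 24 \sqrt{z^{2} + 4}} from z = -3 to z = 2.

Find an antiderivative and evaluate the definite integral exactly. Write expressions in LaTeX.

f has the shape u'v + uv' for u = - \frac{5 \sqrt{z^{2} + 4}}{12} and v = \log{\left(\frac{3 z^{2}}{2} + 3 \right)} — it is the derivative of the product u*v.
F(z) = - \frac{5 \sqrt{z^{2} + 4} \log{\left(\frac{z^{2}}{2} + 1 \right)}}{12} - \frac{5 \sqrt{z^{2} + 4} \log{\left(3 \right)}}{12} is an antiderivative of f.
Check: d/dz[- \frac{5 \sqrt{z^{2} + 4} \log{\left(\frac{z^{2}}{2} + 1 \right)}}{12} - \frac{5 \sqrt{z^{2} + 4} \log{\left(3 \right)}}{12}] = \frac{- 5 z^{3} \log{\left(\frac{z^{2}}{2} + 1 \right)} - 10 z^{3} - 5 z^{3} \log{\left(3 \right)} - 10 z \log{\left(\frac{z^{2}}{2} + 1 \right)} - 40 z - 10 z \log{\left(3 \right)}}{12 z^{2} \sqrt{z^{2} + 4} + 24 \sqrt{z^{2} + 4}} = f(z).
F(2) = - \frac{5 \sqrt{2} \log{\left(3 \right)}}{3}; F(-3) = - \frac{5 \sqrt{13} \log{\left(\frac{11}{2} \right)}}{12} - \frac{5 \sqrt{13} \log{\left(3 \right)}}{12}.
Integral = F(2) - F(-3) = - \frac{5 \sqrt{2} \log{\left(9 \right)}}{6} + \frac{5 \sqrt{13} \log{\left(\frac{33}{2} \right)}}{12}.

Antiderivative: F(z) = - \frac{5 \sqrt{z^{2} + 4} \log{\left(\frac{z^{2}}{2} + 1 \right)}}{12} - \frac{5 \sqrt{z^{2} + 4} \log{\left(3 \right)}}{12}; value = - \frac{5 \sqrt{2} \log{\left(9 \right)}}{6} + \frac{5 \sqrt{13} \log{\left(\frac{33}{2} \right)}}{12}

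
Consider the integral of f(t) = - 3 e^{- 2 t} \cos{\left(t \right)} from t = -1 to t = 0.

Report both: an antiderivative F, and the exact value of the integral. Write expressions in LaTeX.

Recover f(t) by differentiating a candidate F(t); any mismatch rules it out.
F(t) = \frac{\left(- 3 \sin{\left(t \right)} + 6 \cos{\left(t \right)}\right) e^{- 2 t}}{5} is an antiderivative of f.
Check: d/dt[\frac{\left(- 3 \sin{\left(t \right)} + 6 \cos{\left(t \right)}\right) e^{- 2 t}}{5}] = - 3 e^{- 2 t} \cos{\left(t \right)} = f(t).
F(0) = \frac{6}{5}; F(-1) = \frac{3 e^{2} \sin{\left(1 \right)}}{5} + \frac{6 e^{2} \cos{\left(1 \right)}}{5}.
Integral = F(0) - F(-1) = - \frac{6 e^{2} \cos{\left(1 \right)}}{5} - \frac{3 e^{2} \sin{\left(1 \right)}}{5} + \frac{6}{5}.

Antiderivative: F(t) = \frac{\left(- 3 \sin{\left(t \right)} + 6 \cos{\left(t \right)}\right) e^{- 2 t}}{5}; value = - \frac{6 e^{2} \cos{\left(1 \right)}}{5} - \frac{3 e^{2} \sin{\left(1 \right)}}{5} + \frac{6}{5}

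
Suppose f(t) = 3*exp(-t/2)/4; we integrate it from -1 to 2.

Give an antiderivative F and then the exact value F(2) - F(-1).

Recover f(t) by differentiating a candidate F(t); any mismatch rules it out.
F(t) = -3*exp(-t/2)/2 is an antiderivative of f.
Check: d/dt[-3*exp(-t/2)/2] = 3*exp(-t/2)/4 = f(t).
F(2) = -3*exp(-1)/2; F(-1) = -3*exp(1/2)/2.
Integral = F(2) - F(-1) = -3*exp(-1)/2 + 3*exp(1/2)/2.

Antiderivative: F(t) = -3*exp(-t/2)/2; value = -3*exp(-1)/2 + 3*exp(1/2)/2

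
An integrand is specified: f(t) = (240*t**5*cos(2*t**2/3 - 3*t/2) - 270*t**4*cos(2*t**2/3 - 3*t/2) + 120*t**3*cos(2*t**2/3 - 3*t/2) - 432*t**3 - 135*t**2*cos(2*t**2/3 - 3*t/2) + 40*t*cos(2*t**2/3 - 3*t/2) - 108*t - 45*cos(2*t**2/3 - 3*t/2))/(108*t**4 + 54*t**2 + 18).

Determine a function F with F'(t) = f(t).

An antiderivative is F(t) = (-3*log(2*t**4 + t**2 + 1/3) + 5*sin(2*t**2/3 - 3*t/2))/3.

A first test for any F(t): its t-derivative must equal f(t) identically.
Check: d/dt[(-3*log(2*t**4 + t**2 + 1/3) + 5*sin(2*t**2/3 - 3*t/2))/3] = (240*t**5*cos(2*t**2/3 - 3*t/2) - 270*t**4*cos(2*t**2/3 - 3*t/2) + 120*t**3*cos(2*t**2/3 - 3*t/2) - 432*t**3 - 135*t**2*cos(2*t**2/3 - 3*t/2) + 40*t*cos(2*t**2/3 - 3*t/2) - 108*t - 45*cos(2*t**2/3 - 3*t/2))/(108*t**4 + 54*t**2 + 18) = f(t).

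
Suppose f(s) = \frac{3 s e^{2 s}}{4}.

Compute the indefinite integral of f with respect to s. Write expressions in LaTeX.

f has the shape u'v + uv' for u = \frac{3 s}{8} - \frac{3}{16} and v = e^{2 s} — it is the derivative of the product u*v.
Check: d/ds[\frac{\left(6 s - 3\right) e^{2 s}}{16}] = \frac{3 s e^{2 s}}{4} = f(s).

F(s) = \frac{\left(6 s - 3\right) e^{2 s}}{16} + C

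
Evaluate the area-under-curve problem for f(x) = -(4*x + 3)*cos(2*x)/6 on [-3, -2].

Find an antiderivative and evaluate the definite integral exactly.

Whatever form F(x) takes, F'(x) = f(x) is non-negotiable.
F(x) = -x*sin(2*x)/3 - sin(2*x)/4 - cos(2*x)/6 is an antiderivative of f.
Check: d/dx[-x*sin(2*x)/3 - sin(2*x)/4 - cos(2*x)/6] = -2*x*cos(2*x)/3 - cos(2*x)/2, which equals f(x).
F(-2) = -cos(4)/6 - 5*sin(4)/12; F(-3) = -cos(6)/6 - 3*sin(6)/4.
Integral = F(-2) - F(-3) = 3*sin(6)/4 - cos(4)/6 + cos(6)/6 - 5*sin(4)/12.

Antiderivative: F(x) = -x*sin(2*x)/3 - sin(2*x)/4 - cos(2*x)/6; value = 3*sin(6)/4 - cos(4)/6 + cos(6)/6 - 5*sin(4)/12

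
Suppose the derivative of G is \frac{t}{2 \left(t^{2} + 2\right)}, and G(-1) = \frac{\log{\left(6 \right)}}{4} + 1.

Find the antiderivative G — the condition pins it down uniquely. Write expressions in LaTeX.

G(t) = \frac{\log{\left(t^{2} + 2 \right)}}{4} + \frac{\log{\left(2 \right)}}{4} + 1

The substitution u = 2 t^{2} + 4 works: G'(t) is exactly (dG/du)*(du/dt) for that inner function.
A general antiderivative is \frac{\log{\left(2 t^{2} + 4 \right)}}{4} + C.
The condition gives C = \frac{\log{\left(6 \right)}}{4} + 1 - (\frac{\log{\left(6 \right)}}{4}) = 1.
So G(t) = \frac{\log{\left(t^{2} + 2 \right)}}{4} + \frac{\log{\left(2 \right)}}{4} + 1.
Check: d/dt[\frac{\log{\left(t^{2} + 2 \right)}}{4} + \frac{\log{\left(2 \right)}}{4} + 1] = \frac{t}{2 t^{2} + 4}, which equals G'(t).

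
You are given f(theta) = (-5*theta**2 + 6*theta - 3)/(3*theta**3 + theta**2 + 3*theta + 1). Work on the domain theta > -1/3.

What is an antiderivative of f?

An antiderivative is F(theta) = (-5*log(3*theta + 1) + 6*atan(theta))/3.

Recover f(theta) by differentiating a candidate F(theta); any mismatch rules it out.
Check: d/dtheta[(-5*log(3*theta + 1) + 6*atan(theta))/3] = (-5*theta**2 + 6*theta - 3)/(3*theta**3 + theta**2 + 3*theta + 1) = f(theta).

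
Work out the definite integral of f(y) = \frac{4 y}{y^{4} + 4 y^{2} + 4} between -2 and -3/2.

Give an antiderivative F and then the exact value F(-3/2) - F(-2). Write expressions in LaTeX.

Antiderivative: F(y) = - \frac{4}{2 y^{2} + 4}; value = - \frac{7}{51}

The substitution u = 2 y^{2} + 4 works: f is exactly (dF/du)*(du/dy) for that inner function.
F(y) = - \frac{4}{2 y^{2} + 4} is an antiderivative of f.
Check: d/dy[- \frac{4}{2 y^{2} + 4}] = \frac{4 y}{y^{4} + 4 y^{2} + 4} = f(y).
F(-3/2) = - \frac{8}{17}; F(-2) = - \frac{1}{3}.
Integral = F(-3/2) - F(-2) = - \frac{7}{51}.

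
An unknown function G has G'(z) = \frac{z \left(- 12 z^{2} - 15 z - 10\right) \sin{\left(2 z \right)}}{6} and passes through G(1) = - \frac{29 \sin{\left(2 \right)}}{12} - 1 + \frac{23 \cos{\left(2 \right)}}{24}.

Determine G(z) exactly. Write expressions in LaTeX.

Whatever form G(z) takes, its d/dz must return the stated G'(z).
A general antiderivative is z^{3} \cos{\left(2 z \right)} - \frac{3 z^{2} \sin{\left(2 z \right)}}{2} + \frac{5 z^{2} \cos{\left(2 z \right)}}{4} - \frac{5 z \sin{\left(2 z \right)}}{4} - \frac{2 z \cos{\left(2 z \right)}}{3} + \frac{\sin{\left(2 z \right)}}{3} - \frac{5 \cos{\left(2 z \right)}}{8} + C.
The condition gives C = - \frac{29 \sin{\left(2 \right)}}{12} - 1 + \frac{23 \cos{\left(2 \right)}}{24} - (- \frac{29 \sin{\left(2 \right)}}{12} + \frac{23 \cos{\left(2 \right)}}{24}) = -1.
So G(z) = z^{3} \cos{\left(2 z \right)} - \frac{3 z^{2} \sin{\left(2 z \right)}}{2} + \frac{5 z^{2} \cos{\left(2 z \right)}}{4} - \frac{5 z \sin{\left(2 z \right)}}{4} - \frac{2 z \cos{\left(2 z \right)}}{3} + \frac{\sin{\left(2 z \right)}}{3} - \frac{5 \cos{\left(2 z \right)}}{8} - 1.
Check: d/dz[z^{3} \cos{\left(2 z \right)} - \frac{3 z^{2} \sin{\left(2 z \right)}}{2} + \frac{5 z^{2} \cos{\left(2 z \right)}}{4} - \frac{5 z \sin{\left(2 z \right)}}{4} - \frac{2 z \cos{\left(2 z \right)}}{3} + \frac{\sin{\left(2 z \right)}}{3} - \frac{5 \cos{\left(2 z \right)}}{8} - 1] = - 2 z^{3} \sin{\left(2 z \right)} - \frac{5 z^{2} \sin{\left(2 z \right)}}{2} - \frac{5 z \sin{\left(2 z \right)}}{3}, which equals G'(z).

G(z) = z^{3} \cos{\left(2 z \right)} - \frac{3 z^{2} \sin{\left(2 z \right)}}{2} + \frac{5 z^{2} \cos{\left(2 z \right)}}{4} - \frac{5 z \sin{\left(2 z \right)}}{4} - \frac{2 z \cos{\left(2 z \right)}}{3} + \frac{\sin{\left(2 z \right)}}{3} - \frac{5 \cos{\left(2 z \right)}}{8} - 1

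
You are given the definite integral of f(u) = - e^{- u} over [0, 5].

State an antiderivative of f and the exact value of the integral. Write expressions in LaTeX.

Any candidate F(u) must reproduce f(u) exactly when differentiated.
F(u) = e^{- u} is an antiderivative of f.
Check: d/du[e^{- u}] = - e^{- u} = f(u).
F(5) = e^{-5}; F(0) = 1.
Integral = F(5) - F(0) = -1 + e^{-5}.

Antiderivative: F(u) = e^{- u}; value = -1 + e^{-5}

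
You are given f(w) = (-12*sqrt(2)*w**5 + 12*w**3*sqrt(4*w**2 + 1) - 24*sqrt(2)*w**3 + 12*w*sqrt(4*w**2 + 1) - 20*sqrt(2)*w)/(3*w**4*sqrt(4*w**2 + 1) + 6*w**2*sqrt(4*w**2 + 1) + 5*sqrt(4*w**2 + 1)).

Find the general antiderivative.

F(w) = -2*sqrt(2*w**2 + 1/2) + log(w**4 + 2*w**2 + 5/3) + C

Whatever form F(w) takes, F'(w) = f(w) is non-negotiable.
Check: d/dw[-2*sqrt(2*w**2 + 1/2) + log(w**4 + 2*w**2 + 5/3)] = (-12*sqrt(2)*w**5 + 12*w**3*sqrt(4*w**2 + 1) - 24*sqrt(2)*w**3 + 12*w*sqrt(4*w**2 + 1) - 20*sqrt(2)*w)/(3*w**4*sqrt(4*w**2 + 1) + 6*w**2*sqrt(4*w**2 + 1) + 5*sqrt(4*w**2 + 1)) = f(w).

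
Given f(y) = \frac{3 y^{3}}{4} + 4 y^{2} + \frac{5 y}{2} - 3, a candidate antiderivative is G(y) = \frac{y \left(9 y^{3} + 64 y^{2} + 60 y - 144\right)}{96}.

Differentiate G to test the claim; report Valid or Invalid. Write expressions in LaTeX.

d/dy[G] = \frac{3 y^{3}}{8} + 2 y^{2} + \frac{5 y}{4} - \frac{3}{2}
d/dy[G] - f(y) = - \frac{3 y^{3}}{8} - 2 y^{2} - \frac{5 y}{4} + \frac{3}{2} != 0.

Invalid: d/dy[G] - f = - \frac{3 y^{3}}{8} - 2 y^{2} - \frac{5 y}{4} + \frac{3}{2}, which is not 0.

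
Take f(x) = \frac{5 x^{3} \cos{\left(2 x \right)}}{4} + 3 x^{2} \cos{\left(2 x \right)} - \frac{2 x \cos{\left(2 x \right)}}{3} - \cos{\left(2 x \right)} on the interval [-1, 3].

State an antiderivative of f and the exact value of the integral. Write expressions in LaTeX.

The integrand splits into summands that can be handled one at a time.
F(x) = \frac{60 x^{3} \sin{\left(2 x \right)} + 144 x^{2} \sin{\left(2 x \right)} + 90 x^{2} \cos{\left(2 x \right)} - 122 x \sin{\left(2 x \right)} + 144 x \cos{\left(2 x \right)} - 120 \sin{\left(2 x \right)} - 61 \cos{\left(2 x \right)}}{96} is an antiderivative of f.
Check: d/dx[\frac{60 x^{3} \sin{\left(2 x \right)} + 144 x^{2} \sin{\left(2 x \right)} + 90 x^{2} \cos{\left(2 x \right)} - 122 x \sin{\left(2 x \right)} + 144 x \cos{\left(2 x \right)} - 120 \sin{\left(2 x \right)} - 61 \cos{\left(2 x \right)}}{96}] = \frac{5 x^{3} \cos{\left(2 x \right)}}{4} + 3 x^{2} \cos{\left(2 x \right)} - \frac{2 x \cos{\left(2 x \right)}}{3} - \cos{\left(2 x \right)} = f(x).
F(3) = \frac{405 \sin{\left(6 \right)}}{16} + \frac{1181 \cos{\left(6 \right)}}{96}; F(-1) = - \frac{43 \sin{\left(2 \right)}}{48} - \frac{115 \cos{\left(2 \right)}}{96}.
Integral = F(3) - F(-1) = \frac{405 \sin{\left(6 \right)}}{16} + \frac{115 \cos{\left(2 \right)}}{96} + \frac{43 \sin{\left(2 \right)}}{48} + \frac{1181 \cos{\left(6 \right)}}{96}.

Antiderivative: F(x) = \frac{60 x^{3} \sin{\left(2 x \right)} + 144 x^{2} \sin{\left(2 x \right)} + 90 x^{2} \cos{\left(2 x \right)} - 122 x \sin{\left(2 x \right)} + 144 x \cos{\left(2 x \right)} - 120 \sin{\left(2 x \right)} - 61 \cos{\left(2 x \right)}}{96}; value = \frac{405 \sin{\left(6 \right)}}{16} + \frac{115 \cos{\left(2 \right)}}{96} + \frac{43 \sin{\left(2 \right)}}{48} + \frac{1181 \cos{\left(6 \right)}}{96}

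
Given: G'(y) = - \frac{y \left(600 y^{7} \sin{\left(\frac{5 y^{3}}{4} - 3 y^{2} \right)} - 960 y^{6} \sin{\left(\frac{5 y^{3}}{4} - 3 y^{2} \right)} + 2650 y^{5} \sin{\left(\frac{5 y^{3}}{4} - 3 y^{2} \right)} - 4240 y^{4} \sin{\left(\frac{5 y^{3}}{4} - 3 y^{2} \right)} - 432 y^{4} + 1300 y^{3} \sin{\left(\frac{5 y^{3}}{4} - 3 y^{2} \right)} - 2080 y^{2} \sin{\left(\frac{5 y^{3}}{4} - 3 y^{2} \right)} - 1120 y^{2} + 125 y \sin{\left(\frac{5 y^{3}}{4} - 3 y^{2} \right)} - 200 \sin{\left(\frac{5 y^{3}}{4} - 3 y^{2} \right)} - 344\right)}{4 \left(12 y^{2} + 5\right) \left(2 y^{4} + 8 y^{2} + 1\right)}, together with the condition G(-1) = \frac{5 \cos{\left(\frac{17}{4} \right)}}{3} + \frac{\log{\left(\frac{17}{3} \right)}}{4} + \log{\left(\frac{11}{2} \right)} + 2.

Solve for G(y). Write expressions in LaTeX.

G(y) = \frac{\log{\left(4 y^{2} + \frac{5}{3} \right)}}{4} + \log{\left(y^{4} + 4 y^{2} + \frac{1}{2} \right)} + \frac{5 \cos{\left(\frac{5 y^{3}}{4} - 3 y^{2} \right)}}{3} + 2

Since d/dy undoes antidifferentiation here, G(y) must give back the stated G'(y).
A general antiderivative is \frac{\log{\left(4 y^{2} + \frac{5}{3} \right)}}{4} + \log{\left(y^{4} + 4 y^{2} + \frac{1}{2} \right)} + \frac{5 \cos{\left(\frac{5 y^{3}}{4} - 3 y^{2} \right)}}{3} + C.
The condition gives C = \frac{5 \cos{\left(\frac{17}{4} \right)}}{3} + \frac{\log{\left(\frac{17}{3} \right)}}{4} + \log{\left(\frac{11}{2} \right)} + 2 - (\frac{5 \cos{\left(\frac{17}{4} \right)}}{3} + \frac{\log{\left(\frac{17}{3} \right)}}{4} + \log{\left(\frac{11}{2} \right)}) = 2.
So G(y) = \frac{\log{\left(4 y^{2} + \frac{5}{3} \right)}}{4} + \log{\left(y^{4} + 4 y^{2} + \frac{1}{2} \right)} + \frac{5 \cos{\left(\frac{5 y^{3}}{4} - 3 y^{2} \right)}}{3} + 2.
Check: d/dy[\frac{\log{\left(4 y^{2} + \frac{5}{3} \right)}}{4} + \log{\left(y^{4} + 4 y^{2} + \frac{1}{2} \right)} + \frac{5 \cos{\left(\frac{5 y^{3}}{4} - 3 y^{2} \right)}}{3} + 2] = \frac{- 600 y^{8} \sin{\left(\frac{5 y^{3}}{4} - 3 y^{2} \right)} + 960 y^{7} \sin{\left(\frac{5 y^{3}}{4} - 3 y^{2} \right)} - 2650 y^{6} \sin{\left(\frac{5 y^{3}}{4} - 3 y^{2} \right)} + 4240 y^{5} \sin{\left(\frac{5 y^{3}}{4} - 3 y^{2} \right)} + 432 y^{5} - 1300 y^{4} \sin{\left(\frac{5 y^{3}}{4} - 3 y^{2} \right)} + 2080 y^{3} \sin{\left(\frac{5 y^{3}}{4} - 3 y^{2} \right)} + 1120 y^{3} - 125 y^{2} \sin{\left(\frac{5 y^{3}}{4} - 3 y^{2} \right)} + 200 y \sin{\left(\frac{5 y^{3}}{4} - 3 y^{2} \right)} + 344 y}{96 y^{6} + 424 y^{4} + 208 y^{2} + 20}, which equals G'(y).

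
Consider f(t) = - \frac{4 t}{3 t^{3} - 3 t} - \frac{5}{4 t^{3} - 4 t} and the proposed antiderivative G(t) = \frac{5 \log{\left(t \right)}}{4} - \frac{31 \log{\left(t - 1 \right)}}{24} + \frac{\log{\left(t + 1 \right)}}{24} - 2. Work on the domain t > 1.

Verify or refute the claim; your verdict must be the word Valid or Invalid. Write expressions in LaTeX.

d/dt[G] = \frac{- 16 t - 15}{12 t^{3} - 12 t}
This equals f(t) exactly, so the claim holds.

Valid - differentiating G returns exactly f.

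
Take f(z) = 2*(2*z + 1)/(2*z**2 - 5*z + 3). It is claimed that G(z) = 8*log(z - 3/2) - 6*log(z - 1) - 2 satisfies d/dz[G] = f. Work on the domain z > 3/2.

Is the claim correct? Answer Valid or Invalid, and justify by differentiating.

Valid - differentiating G returns exactly f.

d/dz[G] = (4*z + 2)/(2*z**2 - 5*z + 3)
This equals f(z) exactly, so the claim holds.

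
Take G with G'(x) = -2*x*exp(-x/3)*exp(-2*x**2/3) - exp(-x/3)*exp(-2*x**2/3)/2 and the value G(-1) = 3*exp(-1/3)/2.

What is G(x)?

The substitution u = -2*x**2/3 - x/3 works: G'(x) is exactly (dG/du)*(du/dx) for that inner function.
A general antiderivative is 3*exp(-2*x**2/3 - x/3)/2 + C.
The condition gives C = 3*exp(-1/3)/2 - (3*exp(-1/3)/2) = 0.
So G(x) = 3*exp(-x/3)*exp(-2*x**2/3)/2.
Check: d/dx[3*exp(-x/3)*exp(-2*x**2/3)/2] = (-4*x - 1)*exp(-x/3)*exp(-2*x**2/3)/2, which equals G'(x).

G(x) = 3*exp(-x/3)*exp(-2*x**2/3)/2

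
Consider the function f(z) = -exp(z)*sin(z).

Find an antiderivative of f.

Any candidate F(z) must reproduce f(z) exactly when differentiated.
Check: d/dz[-exp(z)*sin(z)/2 + exp(z)*cos(z)/2] = -exp(z)*sin(z) = f(z).

An antiderivative is F(z) = -exp(z)*sin(z)/2 + exp(z)*cos(z)/2.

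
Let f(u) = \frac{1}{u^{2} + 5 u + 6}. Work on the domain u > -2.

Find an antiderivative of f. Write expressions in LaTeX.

An antiderivative is F(u) = \log{\left(u + 2 \right)} - \log{\left(u + 3 \right)}.

The denominator factors as \left(u + 2\right) \left(u + 3\right); partial fractions split f into directly integrable pieces: - \frac{1}{u + 3} + \frac{1}{u + 2}.
Check: d/du[\log{\left(u + 2 \right)} - \log{\left(u + 3 \right)}] = \frac{1}{u^{2} + 5 u + 6} = f(u).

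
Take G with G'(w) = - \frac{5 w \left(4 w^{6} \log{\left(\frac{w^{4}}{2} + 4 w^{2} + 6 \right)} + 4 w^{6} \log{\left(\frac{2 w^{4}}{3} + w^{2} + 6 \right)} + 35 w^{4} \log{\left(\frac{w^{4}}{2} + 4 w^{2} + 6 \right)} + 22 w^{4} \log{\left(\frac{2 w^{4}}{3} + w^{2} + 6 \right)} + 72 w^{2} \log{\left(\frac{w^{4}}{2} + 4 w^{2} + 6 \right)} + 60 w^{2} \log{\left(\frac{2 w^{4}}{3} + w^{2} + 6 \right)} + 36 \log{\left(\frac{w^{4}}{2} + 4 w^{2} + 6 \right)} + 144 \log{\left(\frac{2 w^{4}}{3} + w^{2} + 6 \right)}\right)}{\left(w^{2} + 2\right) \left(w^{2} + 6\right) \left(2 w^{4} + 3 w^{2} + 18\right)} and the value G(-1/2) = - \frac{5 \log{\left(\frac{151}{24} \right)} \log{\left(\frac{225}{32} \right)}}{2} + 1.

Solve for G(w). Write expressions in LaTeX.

G'(w) has the shape u'v + uv' for u = - \frac{5 \log{\left(\frac{2 w^{4}}{3} + w^{2} + 6 \right)}}{2} and v = \log{\left(\frac{w^{4}}{2} + 4 w^{2} + 6 \right)} — it is the derivative of the product u*v.
A general antiderivative is - \frac{5 \log{\left(\frac{w^{4}}{2} + 4 w^{2} + 6 \right)} \log{\left(\frac{2 w^{4}}{3} + w^{2} + 6 \right)}}{2} + C.
The condition gives C = - \frac{5 \log{\left(\frac{151}{24} \right)} \log{\left(\frac{225}{32} \right)}}{2} + 1 - (- \frac{5 \log{\left(\frac{151}{24} \right)} \log{\left(\frac{225}{32} \right)}}{2}) = 1.
So G(w) = - \frac{5 \log{\left(\frac{w^{4}}{2} + 4 w^{2} + 6 \right)} \log{\left(\frac{2 w^{4}}{3} + w^{2} + 6 \right)}}{2} + 1.
Check: d/dw[- \frac{5 \log{\left(\frac{w^{4}}{2} + 4 w^{2} + 6 \right)} \log{\left(\frac{2 w^{4}}{3} + w^{2} + 6 \right)}}{2} + 1] = \frac{- 20 w^{7} \log{\left(\frac{w^{4}}{2} + 4 w^{2} + 6 \right)} - 20 w^{7} \log{\left(\frac{2 w^{4}}{3} + w^{2} + 6 \right)} - 175 w^{5} \log{\left(\frac{w^{4}}{2} + 4 w^{2} + 6 \right)} - 110 w^{5} \log{\left(\frac{2 w^{4}}{3} + w^{2} + 6 \right)} - 360 w^{3} \log{\left(\frac{w^{4}}{2} + 4 w^{2} + 6 \right)} - 300 w^{3} \log{\left(\frac{2 w^{4}}{3} + w^{2} + 6 \right)} - 180 w \log{\left(\frac{w^{4}}{2} + 4 w^{2} + 6 \right)} - 720 w \log{\left(\frac{2 w^{4}}{3} + w^{2} + 6 \right)}}{2 w^{8} + 19 w^{6} + 66 w^{4} + 180 w^{2} + 216}, which equals G'(w).

G(w) = - \frac{5 \log{\left(\frac{w^{4}}{2} + 4 w^{2} + 6 \right)} \log{\left(\frac{2 w^{4}}{3} + w^{2} + 6 \right)}}{2} + 1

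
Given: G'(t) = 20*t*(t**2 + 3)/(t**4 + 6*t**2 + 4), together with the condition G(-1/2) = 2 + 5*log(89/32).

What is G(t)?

G(t) = 5*log(t**4/2 + 3*t**2 + 2) + 2

The substitution u = t**4/2 + 3*t**2 + 2 works: G'(t) is exactly (dG/du)*(du/dt) for that inner function.
A general antiderivative is 5*log(t**4/2 + 3*t**2 + 2) + C.
The condition gives C = 2 + 5*log(89/32) - (5*log(89/32)) = 2.
So G(t) = 5*log(t**4/2 + 3*t**2 + 2) + 2.
Check: d/dt[5*log(t**4/2 + 3*t**2 + 2) + 2] = (20*t**3 + 60*t)/(t**4 + 6*t**2 + 4), which equals G'(t).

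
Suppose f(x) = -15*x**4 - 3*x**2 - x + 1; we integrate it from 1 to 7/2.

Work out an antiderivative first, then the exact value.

Antiderivative: F(x) = -3*x**5 - x**3 - x**2/2 + x; value = -51765/32

The integrand splits into summands that can be handled one at a time.
F(x) = -3*x**5 - x**3 - x**2/2 + x is an antiderivative of f.
Check: d/dx[-3*x**5 - x**3 - x**2/2 + x] = -15*x**4 - 3*x**2 - x + 1 = f(x).
F(7/2) = -51877/32; F(1) = -7/2.
Integral = F(7/2) - F(1) = -51765/32.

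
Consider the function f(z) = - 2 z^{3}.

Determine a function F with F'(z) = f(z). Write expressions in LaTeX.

Check any antiderivative F(z) by computing F'(z) and comparing it with f(z).
Check: d/dz[- \frac{z^{4}}{2}] = - 2 z^{3} = f(z).

An antiderivative is F(z) = - \frac{z^{4}}{2}.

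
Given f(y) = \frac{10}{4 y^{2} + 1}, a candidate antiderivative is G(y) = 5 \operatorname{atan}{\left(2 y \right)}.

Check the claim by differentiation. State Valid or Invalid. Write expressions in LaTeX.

Valid. The derivative of G reproduces f.

d/dy[G] = \frac{10}{4 y^{2} + 1}
This equals f(y) exactly, so the claim holds.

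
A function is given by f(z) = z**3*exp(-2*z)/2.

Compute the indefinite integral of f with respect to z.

F(z) = (-4*z**3 - 6*z**2 - 6*z - 3)*exp(-2*z)/16 + C

Recognize the product-rule pattern: f = u'v + uv' with u = -z**3/4 - 3*z**2/8 - 3*z/8 - 3/16, v = exp(-2*z), so integration by parts undoes it.
Check: d/dz[(-4*z**3 - 6*z**2 - 6*z - 3)*exp(-2*z)/16] = z**3*exp(-2*z)/2 = f(z).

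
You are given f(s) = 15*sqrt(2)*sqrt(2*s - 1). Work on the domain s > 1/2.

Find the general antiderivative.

Check any antiderivative F(s) by computing F'(s) and comparing it with f(s).
Check: d/ds[5*sqrt(2)*(2*s - 1)**(3/2)] = 15*sqrt(2)*sqrt(2*s - 1) = f(s).

F(s) = 5*sqrt(2)*(2*s - 1)**(3/2) + C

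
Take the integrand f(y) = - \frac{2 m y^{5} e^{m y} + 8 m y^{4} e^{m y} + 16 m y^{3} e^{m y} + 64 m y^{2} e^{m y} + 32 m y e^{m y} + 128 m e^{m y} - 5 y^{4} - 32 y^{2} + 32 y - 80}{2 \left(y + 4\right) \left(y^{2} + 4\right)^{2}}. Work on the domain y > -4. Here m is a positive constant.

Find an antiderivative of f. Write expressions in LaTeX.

An antiderivative is F(y) = \frac{- 2 \left(y^{2} + 4\right) e^{m y} + 5 \left(y^{2} + 4\right) \log{\left(y + 4 \right)} + 4}{2 \left(y^{2} + 4\right)}.

Recover f(y) by differentiating a candidate F(y); any mismatch rules it out.
Check: d/dy[\frac{- 2 \left(y^{2} + 4\right) e^{m y} + 5 \left(y^{2} + 4\right) \log{\left(y + 4 \right)} + 4}{2 \left(y^{2} + 4\right)}] = \frac{- 2 m y^{5} e^{m y} - 8 m y^{4} e^{m y} - 16 m y^{3} e^{m y} - 64 m y^{2} e^{m y} - 32 m y e^{m y} - 128 m e^{m y} + 5 y^{4} + 32 y^{2} - 32 y + 80}{2 y^{5} + 8 y^{4} + 16 y^{3} + 64 y^{2} + 32 y + 128}, which equals f(y).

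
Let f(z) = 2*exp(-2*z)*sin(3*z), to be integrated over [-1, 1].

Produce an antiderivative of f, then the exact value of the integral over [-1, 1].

Any candidate F(z) must reproduce f(z) exactly when differentiated.
F(z) = -4*exp(-2*z)*sin(3*z)/13 - 6*exp(-2*z)*cos(3*z)/13 is an antiderivative of f.
Check: d/dz[-4*exp(-2*z)*sin(3*z)/13 - 6*exp(-2*z)*cos(3*z)/13] = 2*exp(-2*z)*sin(3*z) = f(z).
F(1) = -4*exp(-2)*sin(3)/13 - 6*exp(-2)*cos(3)/13; F(-1) = 4*exp(2)*sin(3)/13 - 6*exp(2)*cos(3)/13.
Integral = F(1) - F(-1) = 6*exp(2)*cos(3)/13 - 4*exp(2)*sin(3)/13 - 4*exp(-2)*sin(3)/13 - 6*exp(-2)*cos(3)/13.

Antiderivative: F(z) = -4*exp(-2*z)*sin(3*z)/13 - 6*exp(-2*z)*cos(3*z)/13; value = 6*exp(2)*cos(3)/13 - 4*exp(2)*sin(3)/13 - 4*exp(-2)*sin(3)/13 - 6*exp(-2)*cos(3)/13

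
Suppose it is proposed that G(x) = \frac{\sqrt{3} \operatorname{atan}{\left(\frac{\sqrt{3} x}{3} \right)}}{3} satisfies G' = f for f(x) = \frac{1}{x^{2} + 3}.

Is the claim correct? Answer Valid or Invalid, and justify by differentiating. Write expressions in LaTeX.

Valid: G'(x) = f(x).

d/dx[G] = \frac{1}{x^{2} + 3}
This equals f(x) exactly, so the claim holds.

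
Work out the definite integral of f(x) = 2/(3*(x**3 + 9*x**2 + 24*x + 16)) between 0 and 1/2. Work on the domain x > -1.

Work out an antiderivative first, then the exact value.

Factor the denominator (3*(x + 1)*(x + 4)**2) and decompose: f = -2/(27*(x + 4)) - 2/(9*(x + 4)**2) + 2/(27*(x + 1)); each piece integrates to a log, atan, or power term.
F(x) = (2*x*log(x + 1) - 2*x*log(x + 4) + 8*log(x + 1) - 8*log(x + 4) + 6)/(27*x + 108) is an antiderivative of f.
Check: d/dx[(2*x*log(x + 1) - 2*x*log(x + 4) + 8*log(x + 1) - 8*log(x + 4) + 6)/(27*x + 108)] = 2/(3*x**3 + 27*x**2 + 72*x + 48), which equals f(x).
F(1/2) = -2*log(9/2)/27 + 2*log(3/2)/27 + 4/81; F(0) = 1/18 - 2*log(4)/27.
Integral = F(1/2) - F(0) = -2*log(9/2)/27 - 1/162 + 2*log(3/2)/27 + 2*log(4)/27.

Antiderivative: F(x) = (2*x*log(x + 1) - 2*x*log(x + 4) + 8*log(x + 1) - 8*log(x + 4) + 6)/(27*x + 108); value = -2*log(9/2)/27 - 1/162 + 2*log(3/2)/27 + 2*log(4)/27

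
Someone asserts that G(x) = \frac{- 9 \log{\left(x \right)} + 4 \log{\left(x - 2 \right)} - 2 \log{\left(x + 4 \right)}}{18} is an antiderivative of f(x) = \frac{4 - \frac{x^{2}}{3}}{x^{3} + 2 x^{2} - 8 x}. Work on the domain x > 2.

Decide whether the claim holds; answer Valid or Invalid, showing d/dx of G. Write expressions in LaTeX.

Invalid: d/dx[G] - f = - \frac{1}{18 x + 72}, which is not 0.

d/dx[G] = \frac{- 7 x^{2} + 2 x + 72}{18 x^{3} + 36 x^{2} - 144 x}
d/dx[G] - f(x) = - \frac{1}{18 x + 72} != 0.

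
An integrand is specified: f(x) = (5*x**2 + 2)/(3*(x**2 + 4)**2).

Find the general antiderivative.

Check any antiderivative F(x) by computing F'(x) and comparing it with f(x).
Check: d/dx[-3*x/(4*x**2 + 16) + 11*atan(x/2)/24] = (5*x**2 + 2)/(3*x**4 + 24*x**2 + 48), which equals f(x).

F(x) = -3*x/(4*x**2 + 16) + 11*atan(x/2)/24 + C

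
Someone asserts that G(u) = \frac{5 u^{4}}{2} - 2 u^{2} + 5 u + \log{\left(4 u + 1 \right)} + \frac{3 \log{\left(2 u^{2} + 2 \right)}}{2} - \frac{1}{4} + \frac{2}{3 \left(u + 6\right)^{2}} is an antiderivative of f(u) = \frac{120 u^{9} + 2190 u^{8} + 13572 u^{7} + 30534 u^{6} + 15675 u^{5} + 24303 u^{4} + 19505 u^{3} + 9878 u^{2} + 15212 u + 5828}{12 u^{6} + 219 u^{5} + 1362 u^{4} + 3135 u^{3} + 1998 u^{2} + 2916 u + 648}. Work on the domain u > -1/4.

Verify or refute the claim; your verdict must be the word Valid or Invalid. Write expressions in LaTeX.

Valid: G'(u) = f(u).

d/du[G] = \frac{120 u^{9} + 2190 u^{8} + 13572 u^{7} + 30534 u^{6} + 15675 u^{5} + 24303 u^{4} + 19505 u^{3} + 9878 u^{2} + 15212 u + 5828}{12 u^{6} + 219 u^{5} + 1362 u^{4} + 3135 u^{3} + 1998 u^{2} + 2916 u + 648}
This equals f(u) exactly, so the claim holds.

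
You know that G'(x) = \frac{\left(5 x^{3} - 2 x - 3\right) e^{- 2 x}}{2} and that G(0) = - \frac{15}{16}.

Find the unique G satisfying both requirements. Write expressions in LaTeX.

Recognize the product-rule pattern: G'(x) = u'v + uv' with u = - \frac{5 x^{3}}{4} - \frac{15 x^{2}}{8} - \frac{11 x}{8} + \frac{1}{16}, v = e^{- 2 x}, so integration by parts undoes it.
A general antiderivative is \frac{\left(- 20 x^{3} - 30 x^{2} - 22 x + 1\right) e^{- 2 x}}{16} + C.
The condition gives C = - \frac{15}{16} - (\frac{1}{16}) = -1.
So G(x) = - \frac{\left(20 x^{3} + 30 x^{2} + 22 x + 16 e^{2 x} - 1\right) e^{- 2 x}}{16}.
Check: d/dx[- \frac{\left(20 x^{3} + 30 x^{2} + 22 x + 16 e^{2 x} - 1\right) e^{- 2 x}}{16}] = \frac{\left(5 x^{3} - 2 x - 3\right) e^{- 2 x}}{2} = G'(x).

G(x) = - \frac{\left(20 x^{3} + 30 x^{2} + 22 x + 16 e^{2 x} - 1\right) e^{- 2 x}}{16}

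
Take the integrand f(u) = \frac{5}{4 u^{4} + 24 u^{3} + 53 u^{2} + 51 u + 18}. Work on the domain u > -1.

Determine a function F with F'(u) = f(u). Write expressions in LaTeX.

An antiderivative is F(u) = \frac{10 u \log{\left(u + 1 \right)} - 10 u \log{\left(u + 2 \right)} + 15 \log{\left(u + 1 \right)} - 15 \log{\left(u + 2 \right)} + 10}{2 u + 3}.

Factor the denominator (\left(u + 1\right) \left(u + 2\right) \left(2 u + 3\right)^{2}) and decompose: f = - \frac{20}{\left(2 u + 3\right)^{2}} - \frac{5}{u + 2} + \frac{5}{u + 1}; each piece integrates to a log, atan, or power term.
Check: d/du[\frac{10 u \log{\left(u + 1 \right)} - 10 u \log{\left(u + 2 \right)} + 15 \log{\left(u + 1 \right)} - 15 \log{\left(u + 2 \right)} + 10}{2 u + 3}] = \frac{5}{4 u^{4} + 24 u^{3} + 53 u^{2} + 51 u + 18} = f(u).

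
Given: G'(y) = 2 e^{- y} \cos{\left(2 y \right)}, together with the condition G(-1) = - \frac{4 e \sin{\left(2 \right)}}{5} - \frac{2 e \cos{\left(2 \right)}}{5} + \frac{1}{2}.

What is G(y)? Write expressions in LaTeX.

Whatever form G(y) takes, its d/dy must return the stated G'(y).
A general antiderivative is \frac{4 e^{- y} \sin{\left(2 y \right)}}{5} - \frac{2 e^{- y} \cos{\left(2 y \right)}}{5} + C.
The condition gives C = - \frac{4 e \sin{\left(2 \right)}}{5} - \frac{2 e \cos{\left(2 \right)}}{5} + \frac{1}{2} - (- \frac{4 e \sin{\left(2 \right)}}{5} - \frac{2 e \cos{\left(2 \right)}}{5}) = \frac{1}{2}.
So G(y) = \frac{\left(5 e^{y} + 8 \sin{\left(2 y \right)} - 4 \cos{\left(2 y \right)}\right) e^{- y}}{10}.
Check: d/dy[\frac{\left(5 e^{y} + 8 \sin{\left(2 y \right)} - 4 \cos{\left(2 y \right)}\right) e^{- y}}{10}] = 2 e^{- y} \cos{\left(2 y \right)} = G'(y).

G(y) = \frac{\left(5 e^{y} + 8 \sin{\left(2 y \right)} - 4 \cos{\left(2 y \right)}\right) e^{- y}}{10}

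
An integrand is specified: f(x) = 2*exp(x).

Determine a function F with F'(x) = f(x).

An antiderivative is F(x) = 2*exp(x).

For F(x) to be correct the identity F'(x) - f(x) = 0 must hold.
Check: d/dx[2*exp(x)] = 2*exp(x) = f(x).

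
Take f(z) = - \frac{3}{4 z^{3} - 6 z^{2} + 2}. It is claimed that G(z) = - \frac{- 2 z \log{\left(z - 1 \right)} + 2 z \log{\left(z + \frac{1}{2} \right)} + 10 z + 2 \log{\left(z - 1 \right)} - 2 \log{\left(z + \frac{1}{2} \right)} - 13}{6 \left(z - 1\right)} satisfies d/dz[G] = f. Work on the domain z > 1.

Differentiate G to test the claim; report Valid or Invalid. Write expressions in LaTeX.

d/dz[G] = - \frac{3}{4 z^{3} - 6 z^{2} + 2}
This equals f(z) exactly, so the claim holds.

Valid: G'(z) = f(z).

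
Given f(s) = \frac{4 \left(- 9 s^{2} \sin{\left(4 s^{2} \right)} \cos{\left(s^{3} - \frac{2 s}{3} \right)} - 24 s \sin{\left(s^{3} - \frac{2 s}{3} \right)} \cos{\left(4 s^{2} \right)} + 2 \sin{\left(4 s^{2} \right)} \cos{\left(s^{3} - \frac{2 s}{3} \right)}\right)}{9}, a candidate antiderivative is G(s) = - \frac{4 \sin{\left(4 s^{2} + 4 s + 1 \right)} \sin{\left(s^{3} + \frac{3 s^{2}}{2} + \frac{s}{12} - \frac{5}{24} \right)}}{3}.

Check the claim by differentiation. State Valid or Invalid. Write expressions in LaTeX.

d/ds[G] = - 4 s^{2} \sin{\left(4 s^{2} + 4 s + 1 \right)} \cos{\left(s^{3} + \frac{3 s^{2}}{2} + \frac{s}{12} - \frac{5}{24} \right)} - 4 s \sin{\left(4 s^{2} + 4 s + 1 \right)} \cos{\left(s^{3} + \frac{3 s^{2}}{2} + \frac{s}{12} - \frac{5}{24} \right)} - \frac{32 s \sin{\left(s^{3} + \frac{3 s^{2}}{2} + \frac{s}{12} - \frac{5}{24} \right)} \cos{\left(4 s^{2} + 4 s + 1 \right)}}{3} - \frac{\sin{\left(4 s^{2} + 4 s + 1 \right)} \cos{\left(s^{3} + \frac{3 s^{2}}{2} + \frac{s}{12} - \frac{5}{24} \right)}}{9} - \frac{16 \sin{\left(s^{3} + \frac{3 s^{2}}{2} + \frac{s}{12} - \frac{5}{24} \right)} \cos{\left(4 s^{2} + 4 s + 1 \right)}}{3}
d/ds[G] - f(s) = 4 s^{2} \sin{\left(4 s^{2} \right)} \cos{\left(s^{3} - \frac{2 s}{3} \right)} - 4 s^{2} \sin{\left(4 s^{2} + 4 s + 1 \right)} \cos{\left(s^{3} + \frac{3 s^{2}}{2} + \frac{s}{12} - \frac{5}{24} \right)} + \frac{32 s \sin{\left(s^{3} - \frac{2 s}{3} \right)} \cos{\left(4 s^{2} \right)}}{3} - 4 s \sin{\left(4 s^{2} + 4 s + 1 \right)} \cos{\left(s^{3} + \frac{3 s^{2}}{2} + \frac{s}{12} - \frac{5}{24} \right)} - \frac{32 s \sin{\left(s^{3} + \frac{3 s^{2}}{2} + \frac{s}{12} - \frac{5}{24} \right)} \cos{\left(4 s^{2} + 4 s + 1 \right)}}{3} - \frac{8 \sin{\left(4 s^{2} \right)} \cos{\left(s^{3} - \frac{2 s}{3} \right)}}{9} - \frac{\sin{\left(4 s^{2} + 4 s + 1 \right)} \cos{\left(s^{3} + \frac{3 s^{2}}{2} + \frac{s}{12} - \frac{5}{24} \right)}}{9} - \frac{16 \sin{\left(s^{3} + \frac{3 s^{2}}{2} + \frac{s}{12} - \frac{5}{24} \right)} \cos{\left(4 s^{2} + 4 s + 1 \right)}}{3} != 0.

Invalid: d/ds[G] - f = 4 s^{2} \sin{\left(4 s^{2} \right)} \cos{\left(s^{3} - \frac{2 s}{3} \right)} - 4 s^{2} \sin{\left(4 s^{2} + 4 s + 1 \right)} \cos{\left(s^{3} + \frac{3 s^{2}}{2} + \frac{s}{12} - \frac{5}{24} \right)} + \frac{32 s \sin{\left(s^{3} - \frac{2 s}{3} \right)} \cos{\left(4 s^{2} \right)}}{3} - 4 s \sin{\left(4 s^{2} + 4 s + 1 \right)} \cos{\left(s^{3} + \frac{3 s^{2}}{2} + \frac{s}{12} - \frac{5}{24} \right)} - \frac{32 s \sin{\left(s^{3} + \frac{3 s^{2}}{2} + \frac{s}{12} - \frac{5}{24} \right)} \cos{\left(4 s^{2} + 4 s + 1 \right)}}{3} - \frac{8 \sin{\left(4 s^{2} \right)} \cos{\left(s^{3} - \frac{2 s}{3} \right)}}{9} - \frac{\sin{\left(4 s^{2} + 4 s + 1 \right)} \cos{\left(s^{3} + \frac{3 s^{2}}{2} + \frac{s}{12} - \frac{5}{24} \right)}}{9} - \frac{16 \sin{\left(s^{3} + \frac{3 s^{2}}{2} + \frac{s}{12} - \frac{5}{24} \right)} \cos{\left(4 s^{2} + 4 s + 1 \right)}}{3}, which is not 0.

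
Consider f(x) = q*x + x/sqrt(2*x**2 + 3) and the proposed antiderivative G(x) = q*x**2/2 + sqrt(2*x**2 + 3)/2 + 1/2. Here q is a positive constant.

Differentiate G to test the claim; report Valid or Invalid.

d/dx[G] = (q*x*sqrt(2*x**2 + 3) + x)/sqrt(2*x**2 + 3)
This equals f(x) exactly, so the claim holds.

Valid - the claim checks out under differentiation.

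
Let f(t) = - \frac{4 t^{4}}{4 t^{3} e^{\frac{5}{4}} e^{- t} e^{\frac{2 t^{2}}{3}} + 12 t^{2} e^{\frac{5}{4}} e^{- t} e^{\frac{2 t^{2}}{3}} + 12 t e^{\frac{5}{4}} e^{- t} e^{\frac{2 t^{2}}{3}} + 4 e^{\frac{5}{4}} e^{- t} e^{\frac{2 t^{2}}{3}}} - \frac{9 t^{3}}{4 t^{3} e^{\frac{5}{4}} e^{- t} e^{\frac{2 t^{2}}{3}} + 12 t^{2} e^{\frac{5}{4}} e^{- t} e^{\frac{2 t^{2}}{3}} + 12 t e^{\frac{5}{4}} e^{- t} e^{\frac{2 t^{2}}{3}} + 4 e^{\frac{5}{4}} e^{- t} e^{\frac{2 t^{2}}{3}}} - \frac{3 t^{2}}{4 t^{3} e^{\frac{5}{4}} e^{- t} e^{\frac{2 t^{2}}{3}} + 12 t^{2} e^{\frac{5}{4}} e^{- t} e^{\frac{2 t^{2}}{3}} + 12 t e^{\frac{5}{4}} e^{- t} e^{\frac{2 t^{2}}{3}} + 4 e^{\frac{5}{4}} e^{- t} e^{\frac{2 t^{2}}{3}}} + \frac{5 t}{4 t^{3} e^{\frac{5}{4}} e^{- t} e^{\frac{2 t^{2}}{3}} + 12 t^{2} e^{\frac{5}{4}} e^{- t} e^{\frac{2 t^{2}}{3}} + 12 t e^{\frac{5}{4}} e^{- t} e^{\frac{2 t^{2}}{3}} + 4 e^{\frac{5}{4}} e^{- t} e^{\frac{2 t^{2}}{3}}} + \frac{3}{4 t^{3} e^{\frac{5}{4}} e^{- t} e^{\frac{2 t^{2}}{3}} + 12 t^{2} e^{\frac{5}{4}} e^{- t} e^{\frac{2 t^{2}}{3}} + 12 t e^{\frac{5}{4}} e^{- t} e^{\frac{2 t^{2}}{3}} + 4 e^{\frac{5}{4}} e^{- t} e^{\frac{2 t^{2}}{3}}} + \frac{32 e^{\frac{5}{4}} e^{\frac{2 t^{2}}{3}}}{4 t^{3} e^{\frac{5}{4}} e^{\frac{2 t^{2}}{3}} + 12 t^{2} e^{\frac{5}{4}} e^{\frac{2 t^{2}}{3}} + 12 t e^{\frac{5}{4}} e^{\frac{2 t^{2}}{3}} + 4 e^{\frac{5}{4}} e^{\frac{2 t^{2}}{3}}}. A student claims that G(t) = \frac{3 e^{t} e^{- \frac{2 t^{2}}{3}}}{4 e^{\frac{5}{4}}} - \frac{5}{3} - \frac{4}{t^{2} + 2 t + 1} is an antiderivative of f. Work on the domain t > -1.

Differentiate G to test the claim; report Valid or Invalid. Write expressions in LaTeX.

Valid - the claim checks out under differentiation.

d/dt[G] = \frac{- 4 t^{4} e^{t} - 9 t^{3} e^{t} - 3 t^{2} e^{t} + 5 t e^{t} + 3 e^{t} + 32 e^{\frac{5}{4}} e^{\frac{2 t^{2}}{3}}}{4 t^{3} e^{\frac{5}{4}} e^{\frac{2 t^{2}}{3}} + 12 t^{2} e^{\frac{5}{4}} e^{\frac{2 t^{2}}{3}} + 12 t e^{\frac{5}{4}} e^{\frac{2 t^{2}}{3}} + 4 e^{\frac{5}{4}} e^{\frac{2 t^{2}}{3}}}
This equals f(t) exactly, so the claim holds.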